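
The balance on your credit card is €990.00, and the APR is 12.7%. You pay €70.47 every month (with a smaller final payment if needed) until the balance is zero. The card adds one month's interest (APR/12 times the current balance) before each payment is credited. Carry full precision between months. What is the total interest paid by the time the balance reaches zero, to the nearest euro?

€88

Monthly rate r = 12.7%/12 = 1.05833% = 0.0105833.
Payoff takes n = ⌈−ln(1 − rB₀/P)/ln(1+r)⌉ = ⌈15.290⌉ = 16 payments; the last is €20.50.
Total paid = 15·€70.47 + €20.50 = €1,077.55.
Total interest = total paid − principal = €1,077.55 − €990.00 = €87.55.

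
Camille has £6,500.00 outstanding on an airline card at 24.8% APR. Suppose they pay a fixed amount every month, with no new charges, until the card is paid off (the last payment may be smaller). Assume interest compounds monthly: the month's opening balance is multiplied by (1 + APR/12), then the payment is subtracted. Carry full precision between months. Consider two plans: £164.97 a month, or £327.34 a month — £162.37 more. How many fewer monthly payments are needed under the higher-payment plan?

Monthly rate r = 24.8%/12 = 2.06667% = 0.0206667.
At £164.97/mo: n = ⌈−ln(1 − rB₀/P)/ln(1+r)⌉ = 83 payments (last £50.14); total interest = total paid − £6,500.00 = £7,077.68.
At £327.34/mo: 26 payments (last £270.51); total interest £1,954.01.
Payments saved = 83 − 26 = 57.

57 fewer payments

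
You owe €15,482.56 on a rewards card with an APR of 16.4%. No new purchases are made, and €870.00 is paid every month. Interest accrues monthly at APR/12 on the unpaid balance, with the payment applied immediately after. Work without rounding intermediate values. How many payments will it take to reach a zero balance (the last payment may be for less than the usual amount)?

Monthly rate r = 16.4%/12 = 1.36667% = 0.0136667.
Recurrence: B ← B·(1+r) − €870.00.
Month 1: interest €211.59; balance after payment €14,824.15.
Month 2: interest €202.60; balance after payment €14,156.75.
Closed form: n = −ln(1 − rB₀/P)/ln(1+r) = −ln(0.75679)/ln(1.01367) ≈ 20.530, so the balance reaches zero during payment 21.

21 months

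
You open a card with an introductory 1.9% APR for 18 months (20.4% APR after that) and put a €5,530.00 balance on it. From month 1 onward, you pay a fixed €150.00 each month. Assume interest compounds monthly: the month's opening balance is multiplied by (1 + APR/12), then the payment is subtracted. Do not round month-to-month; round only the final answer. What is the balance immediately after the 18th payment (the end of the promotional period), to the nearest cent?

Promo months 1–18 at r₀ = 1.9%/12 = 0.00158333; months 19+ at r₁ = 20.4%/12 = 0.017.
After month 18: iterate B ← B·(1+r₀) − €150.00 for 18 months → €2,953.10.

€2,953.10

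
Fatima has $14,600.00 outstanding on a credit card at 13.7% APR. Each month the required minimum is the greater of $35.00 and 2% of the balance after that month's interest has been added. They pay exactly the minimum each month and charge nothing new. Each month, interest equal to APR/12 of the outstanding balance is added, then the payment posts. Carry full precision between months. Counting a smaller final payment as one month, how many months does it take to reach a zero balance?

315 months

Monthly rate r = 13.7%/12 = 1.14167% = 0.0114167.
While 2% of the post-interest balance exceeds $35.00, each month B ← (B·(1+r))·(1 − 0.02), i.e. B shrinks by the factor (1+r)·0.98 = 0.99119.
This holds for months 1–241. Entering month 242 the balance is $1,729.79; 2% of the post-interest balance is now below $35.00, so the flat $35.00 minimum applies from here.
From month 242 a fixed $35.00 at rate r clears $1,729.79 in 74 more payments. Total: 241 + 74 = 315 months.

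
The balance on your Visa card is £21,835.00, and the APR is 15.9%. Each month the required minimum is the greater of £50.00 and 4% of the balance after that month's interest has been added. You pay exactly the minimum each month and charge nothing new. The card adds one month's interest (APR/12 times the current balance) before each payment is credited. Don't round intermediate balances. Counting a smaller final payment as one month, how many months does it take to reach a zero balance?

Monthly rate r = 15.9%/12 = 1.325% = 0.01325.
While 4% of the post-interest balance exceeds £50.00, each month B ← (B·(1+r))·(1 − 0.04), i.e. B shrinks by the factor (1+r)·0.96 = 0.97272.
This holds for months 1–104. Entering month 105 the balance is £1,229.95; 4% of the post-interest balance is now below £50.00, so the flat £50.00 minimum applies from here.
From month 105 a fixed £50.00 at rate r clears £1,229.95 in 30 more payments. Total: 104 + 30 = 134 months.

134 months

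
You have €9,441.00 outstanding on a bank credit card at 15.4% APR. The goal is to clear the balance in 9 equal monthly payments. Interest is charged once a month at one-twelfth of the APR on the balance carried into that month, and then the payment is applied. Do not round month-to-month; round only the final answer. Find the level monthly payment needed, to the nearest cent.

Monthly rate r = 15.4%/12 = 1.28333% = 0.0128333.
Level-payment amortization: P = B₀·r / (1 − (1+r)^(−n)) = 9441.00·0.0128333 / (1 − 1.01283^(−9)).
Denominator 1 − (1+r)^(−9) = 0.108424499.
P = 121.16 / 0.108424499 ≈ 1117.46.

€1,117.46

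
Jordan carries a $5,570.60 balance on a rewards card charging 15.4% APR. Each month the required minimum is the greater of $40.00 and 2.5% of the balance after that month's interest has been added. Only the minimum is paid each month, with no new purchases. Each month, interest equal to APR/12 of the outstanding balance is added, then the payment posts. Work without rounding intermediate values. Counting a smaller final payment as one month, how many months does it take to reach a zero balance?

156 months

Monthly rate r = 15.4%/12 = 1.28333% = 0.0128333.
While 2.5% of the post-interest balance exceeds $40.00, each month B ← (B·(1+r))·(1 − 0.025), i.e. B shrinks by the factor (1+r)·0.975 = 0.98751.
This holds for months 1–101. Entering month 102 the balance is $1,565.69; 2.5% of the post-interest balance is now below $40.00, so the flat $40.00 minimum applies from here.
From month 102 a fixed $40.00 at rate r clears $1,565.69 in 55 more payments. Total: 101 + 55 = 156 months.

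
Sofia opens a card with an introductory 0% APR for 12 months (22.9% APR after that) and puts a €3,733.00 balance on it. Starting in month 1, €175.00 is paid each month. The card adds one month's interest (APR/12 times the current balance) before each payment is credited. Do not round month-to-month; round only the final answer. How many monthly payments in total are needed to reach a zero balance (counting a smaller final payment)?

23 payments

Promo months 1–12 at r₀ = 0%/12 = 0; months 13+ at r₁ = 22.9%/12 = 0.0190833.
After month 12 (no interest yet): B = €3,733.00 − 12·€175.00 = €1,633.00.
Then at r₁ with €175.00/mo: n₂ = −ln(1 − r₁·B/P)/ln(1+r₁) ≈ 10.37 → 11 more payments.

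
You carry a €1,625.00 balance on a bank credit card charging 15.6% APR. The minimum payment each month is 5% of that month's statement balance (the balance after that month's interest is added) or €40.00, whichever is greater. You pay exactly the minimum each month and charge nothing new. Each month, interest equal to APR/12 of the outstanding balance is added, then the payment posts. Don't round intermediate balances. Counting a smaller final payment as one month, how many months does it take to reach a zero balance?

Monthly rate r = 15.6%/12 = 1.3% = 0.013.
While 5% of the post-interest balance exceeds €40.00, each month B ← (B·(1+r))·(1 − 0.05), i.e. B shrinks by the factor (1+r)·0.95 = 0.96235.
This holds for months 1–19. Entering month 20 the balance is €783.76; 5% of the post-interest balance is now below €40.00, so the flat €40.00 minimum applies from here.
From month 20 a fixed €40.00 at rate r clears €783.76 in 23 more payments. Total: 19 + 23 = 42 months.

42 months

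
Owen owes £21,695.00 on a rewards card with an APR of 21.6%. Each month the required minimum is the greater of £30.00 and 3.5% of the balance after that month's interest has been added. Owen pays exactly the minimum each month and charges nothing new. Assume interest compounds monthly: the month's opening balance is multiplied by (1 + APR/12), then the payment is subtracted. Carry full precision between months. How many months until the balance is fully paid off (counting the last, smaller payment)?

Monthly rate r = 21.6%/12 = 1.8% = 0.018.
While 3.5% of the post-interest balance exceeds £30.00, each month B ← (B·(1+r))·(1 − 0.035), i.e. B shrinks by the factor (1+r)·0.965 = 0.98237.
This holds for months 1–183. Entering month 184 the balance is £836.95; 3.5% of the post-interest balance is now below £30.00, so the flat £30.00 minimum applies from here.
From month 184 a fixed £30.00 at rate r clears £836.95 in 40 more payments. Total: 183 + 40 = 223 months.

223 months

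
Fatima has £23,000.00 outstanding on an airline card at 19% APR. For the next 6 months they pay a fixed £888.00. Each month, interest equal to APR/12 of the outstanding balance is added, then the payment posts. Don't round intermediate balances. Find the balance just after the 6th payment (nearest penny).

£19,729.93

Monthly rate r = 19%/12 = 1.58333% = 0.0158333.
Each month: B ← B·(1+r) − £888.00.
Month 1: interest £364.17; balance after payment £22,476.17.
Month 2: interest £355.87; balance after payment £21,944.04.
Month 3: interest £347.45; balance after payment £21,403.49.
Month 4: interest £338.89; balance after payment £20,854.38.
Month 5: interest £330.19; balance after payment £20,296.57.
Month 6: interest £321.36; balance after payment £19,729.93.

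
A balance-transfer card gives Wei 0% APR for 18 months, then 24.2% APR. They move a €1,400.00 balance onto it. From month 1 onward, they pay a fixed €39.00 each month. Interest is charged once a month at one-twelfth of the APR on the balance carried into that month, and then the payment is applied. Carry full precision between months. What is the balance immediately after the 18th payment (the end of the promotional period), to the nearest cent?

Promo months 1–18 at r₀ = 0%/12 = 0; months 19+ at r₁ = 24.2%/12 = 0.0201667.
After month 18 (no interest yet): B = €1,400.00 − 18·€39.00 = €698.00.

€698.00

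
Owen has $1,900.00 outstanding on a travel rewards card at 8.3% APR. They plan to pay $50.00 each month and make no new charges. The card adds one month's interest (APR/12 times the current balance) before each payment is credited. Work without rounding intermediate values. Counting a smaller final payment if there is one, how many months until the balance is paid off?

Monthly rate r = 8.3%/12 = 0.691667% = 0.00691667.
Recurrence: B ← B·(1+r) − $50.00.
Month 1: interest $13.14; balance after payment $1,863.14.
Month 2: interest $12.89; balance after payment $1,826.03.
Closed form: n = −ln(1 − rB₀/P)/ln(1+r) = −ln(0.73717)/ln(1.00692) ≈ 44.240, so the balance reaches zero during payment 45.

45 payments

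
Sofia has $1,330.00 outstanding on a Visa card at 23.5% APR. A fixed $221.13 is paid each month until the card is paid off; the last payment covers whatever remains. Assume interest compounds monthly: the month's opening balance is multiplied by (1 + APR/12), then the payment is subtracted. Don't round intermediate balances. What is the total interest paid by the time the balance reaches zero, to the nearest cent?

$99.42

Monthly rate r = 23.5%/12 = 1.95833% = 0.0195833.
Payoff takes n = ⌈−ln(1 − rB₀/P)/ln(1+r)⌉ = ⌈6.462⌉ = 7 payments; the last is $102.64.
Total paid = 6·$221.13 + $102.64 = $1,429.42.
Total interest = total paid − principal = $1,429.42 − $1,330.00 = $99.42.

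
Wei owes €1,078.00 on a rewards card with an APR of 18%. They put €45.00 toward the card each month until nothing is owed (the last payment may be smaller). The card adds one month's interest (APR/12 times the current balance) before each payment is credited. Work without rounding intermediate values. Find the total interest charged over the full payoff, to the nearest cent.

€267.76

Monthly rate r = 18%/12 = 1.5% = 0.015.
Payoff takes n = ⌈−ln(1 − rB₀/P)/ln(1+r)⌉ = ⌈29.905⌉ = 30 payments; the last is €40.76.
Total paid = 29·€45.00 + €40.76 = €1,345.76.
Total interest = total paid − principal = €1,345.76 − €1,078.00 = €267.76.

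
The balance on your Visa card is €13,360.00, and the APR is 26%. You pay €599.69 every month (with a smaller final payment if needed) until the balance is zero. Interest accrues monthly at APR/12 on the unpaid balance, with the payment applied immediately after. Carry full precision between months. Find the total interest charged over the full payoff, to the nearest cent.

Monthly rate r = 26%/12 = 2.16667% = 0.0216667.
Payoff takes n = ⌈−ln(1 − rB₀/P)/ln(1+r)⌉ = ⌈30.749⌉ = 31 payments; the last is €450.57.
Total paid = 30·€599.69 + €450.57 = €18,441.27.
Total interest = total paid − principal = €18,441.27 − €13,360.00 = €5,081.27.

€5,081.27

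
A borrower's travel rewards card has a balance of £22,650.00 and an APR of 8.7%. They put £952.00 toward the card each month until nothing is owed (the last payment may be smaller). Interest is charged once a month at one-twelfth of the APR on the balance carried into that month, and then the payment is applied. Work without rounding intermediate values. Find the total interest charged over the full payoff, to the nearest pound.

£2,302

Monthly rate r = 8.7%/12 = 0.725% = 0.00725.
Payoff takes n = ⌈−ln(1 − rB₀/P)/ln(1+r)⌉ = ⌈26.210⌉ = 27 payments; the last is £200.45.
Total paid = 26·£952.00 + £200.45 = £24,952.45.
Total interest = total paid − principal = £24,952.45 − £22,650.00 = £2,302.45.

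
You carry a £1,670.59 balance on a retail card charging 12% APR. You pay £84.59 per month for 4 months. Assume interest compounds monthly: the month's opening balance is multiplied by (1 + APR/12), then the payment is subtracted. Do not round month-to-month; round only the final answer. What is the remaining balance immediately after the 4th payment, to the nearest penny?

£1,394.95

Monthly rate r = 12%/12 = 1% = 0.01.
Each month: B ← B·(1+r) − £84.59.
Month 1: interest £16.71; balance after payment £1,602.71.
Month 2: interest £16.03; balance after payment £1,534.14.
Month 3: interest £15.34; balance after payment £1,464.89.
Month 4: interest £14.65; balance after payment £1,394.95.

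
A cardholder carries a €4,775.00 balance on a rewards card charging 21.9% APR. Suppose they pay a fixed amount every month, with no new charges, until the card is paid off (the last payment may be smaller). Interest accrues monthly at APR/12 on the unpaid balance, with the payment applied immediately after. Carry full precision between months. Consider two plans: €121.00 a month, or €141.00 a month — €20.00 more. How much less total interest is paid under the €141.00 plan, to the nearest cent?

€1,017.97

Monthly rate r = 21.9%/12 = 1.825% = 0.01825.
At €121.00/mo: n = ⌈−ln(1 − rB₀/P)/ln(1+r)⌉ = 71 payments (last €51.68); total interest = total paid − €4,775.00 = €3,746.68.
At €141.00/mo: 54 payments (last €30.71); total interest €2,728.71.
Interest saved = €3,746.68 − €2,728.71 = €1,017.97.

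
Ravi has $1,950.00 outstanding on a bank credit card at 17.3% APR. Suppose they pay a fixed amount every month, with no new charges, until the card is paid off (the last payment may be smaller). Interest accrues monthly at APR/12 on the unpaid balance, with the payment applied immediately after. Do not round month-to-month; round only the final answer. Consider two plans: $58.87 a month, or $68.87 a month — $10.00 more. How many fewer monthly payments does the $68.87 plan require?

9 fewer payments

Monthly rate r = 17.3%/12 = 1.44167% = 0.0144167.
At $58.87/mo: n = ⌈−ln(1 − rB₀/P)/ln(1+r)⌉ = 46 payments (last $20.99); total interest = total paid − $1,950.00 = $720.14.
At $68.87/mo: 37 payments (last $44.79); total interest $574.11.
Payments saved = 46 − 37 = 9.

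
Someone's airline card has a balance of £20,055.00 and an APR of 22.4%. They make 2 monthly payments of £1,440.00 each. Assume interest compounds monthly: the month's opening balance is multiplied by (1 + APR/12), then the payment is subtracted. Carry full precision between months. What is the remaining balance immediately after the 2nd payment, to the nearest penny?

Monthly rate r = 22.4%/12 = 1.86667% = 0.0186667.
Each month: B ← B·(1+r) − £1,440.00.
Month 1: interest £374.36; balance after payment £18,989.36.
Month 2: interest £354.47; balance after payment £17,903.83.

£17,903.83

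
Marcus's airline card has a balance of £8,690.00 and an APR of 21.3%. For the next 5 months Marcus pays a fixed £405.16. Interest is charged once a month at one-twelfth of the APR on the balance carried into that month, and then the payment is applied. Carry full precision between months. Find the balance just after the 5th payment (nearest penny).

£7,390.10

Monthly rate r = 21.3%/12 = 1.775% = 0.01775.
Each month: B ← B·(1+r) − £405.16.
Month 1: interest £154.25; balance after payment £8,439.09.
Month 2: interest £149.79; balance after payment £8,183.72.
Month 3: interest £145.26; balance after payment £7,923.82.
Month 4: interest £140.65; balance after payment £7,659.31.
Month 5: interest £135.95; balance after payment £7,390.10.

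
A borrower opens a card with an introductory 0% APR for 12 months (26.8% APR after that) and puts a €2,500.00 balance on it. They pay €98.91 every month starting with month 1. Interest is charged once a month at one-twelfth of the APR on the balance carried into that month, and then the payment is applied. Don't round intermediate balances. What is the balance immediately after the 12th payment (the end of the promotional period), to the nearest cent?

Promo months 1–12 at r₀ = 0%/12 = 0; months 13+ at r₁ = 26.8%/12 = 0.0223333.
After month 12 (no interest yet): B = €2,500.00 − 12·€98.91 = €1,313.08.

€1,313.08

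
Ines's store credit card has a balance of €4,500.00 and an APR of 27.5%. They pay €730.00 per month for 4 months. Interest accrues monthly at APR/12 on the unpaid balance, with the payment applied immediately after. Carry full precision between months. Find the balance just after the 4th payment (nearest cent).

€1,904.98

Monthly rate r = 27.5%/12 = 2.29167% = 0.0229167.
Each month: B ← B·(1+r) − €730.00.
Month 1: interest €103.12; balance after payment €3,873.12.
Month 2: interest €88.76; balance after payment €3,231.88.
Month 3: interest €74.06; balance after payment €2,575.95.
Month 4: interest €59.03; balance after payment €1,904.98.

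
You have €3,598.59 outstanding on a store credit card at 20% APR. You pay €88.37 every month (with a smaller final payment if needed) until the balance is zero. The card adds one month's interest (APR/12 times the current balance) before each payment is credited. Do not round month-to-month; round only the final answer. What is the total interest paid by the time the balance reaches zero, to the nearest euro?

€2,472

Monthly rate r = 20%/12 = 1.66667% = 0.0166667.
Payoff takes n = ⌈−ln(1 − rB₀/P)/ln(1+r)⌉ = ⌈68.688⌉ = 69 payments; the last is €61.00.
Total paid = 68·€88.37 + €61.00 = €6,070.16.
Total interest = total paid − principal = €6,070.16 − €3,598.59 = €2,471.57.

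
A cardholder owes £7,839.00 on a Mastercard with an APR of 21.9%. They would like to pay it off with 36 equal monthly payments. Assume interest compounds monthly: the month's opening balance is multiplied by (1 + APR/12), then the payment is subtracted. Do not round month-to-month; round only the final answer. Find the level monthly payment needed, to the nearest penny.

Monthly rate r = 21.9%/12 = 1.825% = 0.01825.
Level-payment amortization: P = B₀·r / (1 − (1+r)^(−n)) = 7839.00·0.01825 / (1 − 1.01825^(−36)).
Denominator 1 − (1+r)^(−36) = 0.478516076.
P = 143.062 / 0.478516076 ≈ 298.97.

£298.97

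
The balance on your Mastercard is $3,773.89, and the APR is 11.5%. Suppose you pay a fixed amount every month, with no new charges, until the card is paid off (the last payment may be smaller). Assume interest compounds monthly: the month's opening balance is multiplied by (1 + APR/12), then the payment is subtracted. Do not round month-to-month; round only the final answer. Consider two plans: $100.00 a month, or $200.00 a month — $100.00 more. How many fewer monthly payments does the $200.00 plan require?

Monthly rate r = 11.5%/12 = 0.958333% = 0.00958333.
At $100.00/mo: n = ⌈−ln(1 − rB₀/P)/ln(1+r)⌉ = 48 payments (last $6.52); total interest = total paid − $3,773.89 = $932.63.
At $200.00/mo: 21 payments (last $182.77); total interest $408.88.
Payments saved = 48 − 21 = 27.

27 fewer payments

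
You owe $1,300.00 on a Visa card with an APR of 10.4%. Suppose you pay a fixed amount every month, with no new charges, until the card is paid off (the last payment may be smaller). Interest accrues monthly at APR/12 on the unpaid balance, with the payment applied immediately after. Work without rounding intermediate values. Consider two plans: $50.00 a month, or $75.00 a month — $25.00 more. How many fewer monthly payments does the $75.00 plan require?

Monthly rate r = 10.4%/12 = 0.866667% = 0.00866667.
At $50.00/mo: n = ⌈−ln(1 − rB₀/P)/ln(1+r)⌉ = 30 payments (last $29.44); total interest = total paid − $1,300.00 = $179.44.
At $75.00/mo: 19 payments (last $64.81); total interest $114.81.
Payments saved = 30 − 19 = 11.

11 fewer payments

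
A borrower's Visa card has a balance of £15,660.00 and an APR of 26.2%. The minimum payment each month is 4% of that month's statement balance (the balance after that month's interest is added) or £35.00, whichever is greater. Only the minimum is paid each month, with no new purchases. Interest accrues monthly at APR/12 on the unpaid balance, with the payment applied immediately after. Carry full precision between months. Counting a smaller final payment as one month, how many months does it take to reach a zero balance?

Monthly rate r = 26.2%/12 = 2.18333% = 0.0218333.
While 4% of the post-interest balance exceeds £35.00, each month B ← (B·(1+r))·(1 − 0.04), i.e. B shrinks by the factor (1+r)·0.96 = 0.98096.
This holds for months 1–152. Entering month 153 the balance is £842.93; 4% of the post-interest balance is now below £35.00, so the flat £35.00 minimum applies from here.
From month 153 a fixed £35.00 at rate r clears £842.93 in 35 more payments. Total: 152 + 35 = 187 months.

187 months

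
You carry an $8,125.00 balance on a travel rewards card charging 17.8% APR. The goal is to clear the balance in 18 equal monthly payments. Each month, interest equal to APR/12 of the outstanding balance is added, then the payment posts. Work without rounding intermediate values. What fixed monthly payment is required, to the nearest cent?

Monthly rate r = 17.8%/12 = 1.48333% = 0.0148333.
Level-payment amortization: P = B₀·r / (1 − (1+r)^(−n)) = 8125.00·0.0148333 / (1 − 1.01483^(−18)).
Denominator 1 − (1+r)^(−18) = 0.23282406.
P = 120.521 / 0.23282406 ≈ 517.65.

$517.65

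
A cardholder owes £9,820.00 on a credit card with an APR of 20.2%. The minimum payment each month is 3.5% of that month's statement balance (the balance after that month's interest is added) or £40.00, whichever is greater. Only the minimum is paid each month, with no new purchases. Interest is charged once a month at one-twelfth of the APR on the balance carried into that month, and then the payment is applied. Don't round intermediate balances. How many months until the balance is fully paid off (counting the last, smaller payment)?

153 months

Monthly rate r = 20.2%/12 = 1.68333% = 0.0168333.
While 3.5% of the post-interest balance exceeds £40.00, each month B ← (B·(1+r))·(1 − 0.035), i.e. B shrinks by the factor (1+r)·0.965 = 0.98124.
This holds for months 1–115. Entering month 116 the balance is £1,112.95; 3.5% of the post-interest balance is now below £40.00, so the flat £40.00 minimum applies from here.
From month 116 a fixed £40.00 at rate r clears £1,112.95 in 38 more payments. Total: 115 + 38 = 153 months.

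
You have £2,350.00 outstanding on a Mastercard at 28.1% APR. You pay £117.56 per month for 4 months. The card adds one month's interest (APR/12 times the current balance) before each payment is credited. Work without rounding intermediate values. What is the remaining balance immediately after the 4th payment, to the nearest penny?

£2,090.95

Monthly rate r = 28.1%/12 = 2.34167% = 0.0234167.
Each month: B ← B·(1+r) − £117.56.
Month 1: interest £55.03; balance after payment £2,287.47.
Month 2: interest £53.56; balance after payment £2,223.47.
Month 3: interest £52.07; balance after payment £2,157.98.
Month 4: interest £50.53; balance after payment £2,090.95.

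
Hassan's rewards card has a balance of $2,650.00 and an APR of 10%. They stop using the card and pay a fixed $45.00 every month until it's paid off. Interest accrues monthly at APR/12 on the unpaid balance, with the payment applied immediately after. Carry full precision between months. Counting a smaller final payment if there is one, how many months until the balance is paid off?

82 months

Monthly rate r = 10%/12 = 0.833333% = 0.00833333.
Recurrence: B ← B·(1+r) − $45.00.
Month 1: interest $22.08; balance after payment $2,627.08.
Month 2: interest $21.89; balance after payment $2,603.98.
Closed form: n = −ln(1 − rB₀/P)/ln(1+r) = −ln(0.50926)/ln(1.00833) ≈ 81.313, so the balance reaches zero during payment 82.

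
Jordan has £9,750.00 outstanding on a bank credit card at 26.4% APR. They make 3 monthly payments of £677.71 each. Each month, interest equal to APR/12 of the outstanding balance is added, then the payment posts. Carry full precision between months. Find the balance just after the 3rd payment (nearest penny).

£8,329.57

Monthly rate r = 26.4%/12 = 2.2% = 0.022.
Each month: B ← B·(1+r) − £677.71.
Month 1: interest £214.50; balance after payment £9,286.79.
Month 2: interest £204.31; balance after payment £8,813.39.
Month 3: interest £193.89; balance after payment £8,329.57.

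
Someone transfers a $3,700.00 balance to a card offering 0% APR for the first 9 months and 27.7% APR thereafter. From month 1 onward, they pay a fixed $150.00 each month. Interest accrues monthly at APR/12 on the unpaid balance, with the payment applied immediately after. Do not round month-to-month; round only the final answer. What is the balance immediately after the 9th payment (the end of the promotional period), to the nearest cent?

Promo months 1–9 at r₀ = 0%/12 = 0; months 10+ at r₁ = 27.7%/12 = 0.0230833.
After month 9 (no interest yet): B = $3,700.00 − 9·$150.00 = $2,350.00.

$2,350.00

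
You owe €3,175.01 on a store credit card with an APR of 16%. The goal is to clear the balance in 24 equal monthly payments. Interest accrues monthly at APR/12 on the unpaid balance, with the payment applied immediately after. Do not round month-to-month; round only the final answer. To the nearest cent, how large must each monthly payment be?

€155.46

Monthly rate r = 16%/12 = 1.33333% = 0.0133333.
Level-payment amortization: P = B₀·r / (1 − (1+r)^(−n)) = 3175.01·0.0133333 / (1 − 1.01333^(−24)).
Denominator 1 − (1+r)^(−24) = 0.272313854.
P = 42.3335 / 0.272313854 ≈ 155.46.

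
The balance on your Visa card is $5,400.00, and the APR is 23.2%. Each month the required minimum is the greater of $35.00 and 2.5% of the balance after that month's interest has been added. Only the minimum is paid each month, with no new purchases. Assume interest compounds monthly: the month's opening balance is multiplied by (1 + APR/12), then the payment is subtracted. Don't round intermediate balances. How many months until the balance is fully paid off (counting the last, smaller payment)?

297 months

Monthly rate r = 23.2%/12 = 1.93333% = 0.0193333.
While 2.5% of the post-interest balance exceeds $35.00, each month B ← (B·(1+r))·(1 − 0.025), i.e. B shrinks by the factor (1+r)·0.975 = 0.99385.
This holds for months 1–222. Entering month 223 the balance is $1,372.84; 2.5% of the post-interest balance is now below $35.00, so the flat $35.00 minimum applies from here.
From month 223 a fixed $35.00 at rate r clears $1,372.84 in 75 more payments. Total: 222 + 75 = 297 months.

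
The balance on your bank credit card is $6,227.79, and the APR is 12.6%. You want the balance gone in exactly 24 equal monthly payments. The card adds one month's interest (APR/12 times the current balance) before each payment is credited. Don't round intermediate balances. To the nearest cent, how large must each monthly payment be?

Monthly rate r = 12.6%/12 = 1.05% = 0.0105.
Level-payment amortization: P = B₀·r / (1 − (1+r)^(−n)) = 6227.79·0.0105 / (1 − 1.0105^(−24)).
Denominator 1 − (1+r)^(−24) = 0.221733438.
P = 65.3918 / 0.221733438 ≈ 294.91.

$294.91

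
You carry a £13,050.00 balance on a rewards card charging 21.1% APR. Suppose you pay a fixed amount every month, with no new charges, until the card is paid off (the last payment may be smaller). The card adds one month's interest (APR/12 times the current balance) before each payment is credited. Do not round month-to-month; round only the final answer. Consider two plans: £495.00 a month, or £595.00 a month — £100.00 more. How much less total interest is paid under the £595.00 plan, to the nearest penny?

Monthly rate r = 21.1%/12 = 1.75833% = 0.0175833.
At £495.00/mo: n = ⌈−ln(1 − rB₀/P)/ln(1+r)⌉ = 36 payments (last £362.44); total interest = total paid − £13,050.00 = £4,637.44.
At £595.00/mo: 28 payments (last £565.80); total interest £3,580.80.
Interest saved = £4,637.44 − £3,580.80 = £1,056.64.

£1,056.64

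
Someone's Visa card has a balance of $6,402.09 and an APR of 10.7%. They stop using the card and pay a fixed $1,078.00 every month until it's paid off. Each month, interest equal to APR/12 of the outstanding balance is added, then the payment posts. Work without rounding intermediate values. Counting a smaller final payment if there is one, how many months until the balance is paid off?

7 months

Monthly rate r = 10.7%/12 = 0.891667% = 0.00891667.
Recurrence: B ← B·(1+r) − $1,078.00.
Month 1: interest $57.09; balance after payment $5,381.18.
Month 2: interest $47.98; balance after payment $4,351.16.
Closed form: n = −ln(1 − rB₀/P)/ln(1+r) = −ln(0.94705)/ln(1.00892) ≈ 6.129, so the balance reaches zero during payment 7.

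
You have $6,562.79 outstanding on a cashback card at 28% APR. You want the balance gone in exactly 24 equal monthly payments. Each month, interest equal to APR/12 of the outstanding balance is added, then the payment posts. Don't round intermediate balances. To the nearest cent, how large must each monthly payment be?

$360.22

Monthly rate r = 28%/12 = 2.33333% = 0.0233333.
Level-payment amortization: P = B₀·r / (1 − (1+r)^(−n)) = 6562.79·0.0233333 / (1 − 1.02333^(−24)).
Denominator 1 − (1+r)^(−24) = 0.425104245.
P = 153.132 / 0.425104245 ≈ 360.22.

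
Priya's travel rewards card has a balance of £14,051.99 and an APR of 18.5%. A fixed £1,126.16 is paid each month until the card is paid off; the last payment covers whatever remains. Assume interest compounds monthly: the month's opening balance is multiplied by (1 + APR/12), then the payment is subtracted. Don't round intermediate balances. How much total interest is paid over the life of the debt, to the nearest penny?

£1,674.77

Monthly rate r = 18.5%/12 = 1.54167% = 0.0154167.
Payoff takes n = ⌈−ln(1 − rB₀/P)/ln(1+r)⌉ = ⌈13.965⌉ = 14 payments; the last is £1,086.68.
Total paid = 13·£1,126.16 + £1,086.68 = £15,726.76.
Total interest = total paid − principal = £15,726.76 − £14,051.99 = £1,674.77.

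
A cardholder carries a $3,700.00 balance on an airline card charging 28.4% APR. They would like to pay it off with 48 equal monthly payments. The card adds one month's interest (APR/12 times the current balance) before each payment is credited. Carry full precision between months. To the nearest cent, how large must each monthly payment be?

Monthly rate r = 28.4%/12 = 2.36667% = 0.0236667.
Level-payment amortization: P = B₀·r / (1 − (1+r)^(−n)) = 3700.00·0.0236667 / (1 − 1.02367^(−48)).
Denominator 1 − (1+r)^(−48) = 0.674621362.
P = 87.5667 / 0.674621362 ≈ 129.80.

$129.80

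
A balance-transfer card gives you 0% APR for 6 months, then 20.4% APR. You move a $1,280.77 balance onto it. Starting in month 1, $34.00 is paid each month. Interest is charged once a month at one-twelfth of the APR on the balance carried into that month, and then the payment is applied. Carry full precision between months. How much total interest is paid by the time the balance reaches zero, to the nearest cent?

$482.42

Promo months 1–6 at r₀ = 0%/12 = 0; months 7+ at r₁ = 20.4%/12 = 0.017.
After month 6 (no interest yet): B = $1,280.77 − 6·$34.00 = $1,076.77.
Then at r₁ with $34.00/mo: n₂ = −ln(1 − r₁·B/P)/ln(1+r₁) ≈ 45.86 → 46 more payments.
Total paid = 51·$34.00 + $29.19 = $1,763.19; interest = $1,763.19 − $1,280.77 = $482.42.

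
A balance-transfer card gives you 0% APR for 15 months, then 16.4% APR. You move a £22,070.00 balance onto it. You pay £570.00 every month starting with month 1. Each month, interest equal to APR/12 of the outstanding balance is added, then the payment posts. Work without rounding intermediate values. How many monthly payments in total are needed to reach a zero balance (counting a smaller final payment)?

Promo months 1–15 at r₀ = 0%/12 = 0; months 16+ at r₁ = 16.4%/12 = 0.0136667.
After month 15 (no interest yet): B = £22,070.00 − 15·£570.00 = £13,520.00.
Then at r₁ with £570.00/mo: n₂ = −ln(1 − r₁·B/P)/ln(1+r₁) ≈ 28.86 → 29 more payments.

44 payments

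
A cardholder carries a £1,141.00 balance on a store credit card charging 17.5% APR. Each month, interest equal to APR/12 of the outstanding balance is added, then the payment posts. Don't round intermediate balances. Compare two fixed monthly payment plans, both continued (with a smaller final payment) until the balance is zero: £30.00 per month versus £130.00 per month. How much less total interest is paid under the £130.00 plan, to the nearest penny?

Monthly rate r = 17.5%/12 = 1.45833% = 0.0145833.
At £30.00/mo: n = ⌈−ln(1 − rB₀/P)/ln(1+r)⌉ = 56 payments (last £26.15); total interest = total paid − £1,141.00 = £535.15.
At £130.00/mo: 10 payments (last £60.03); total interest £89.03.
Interest saved = £535.15 − £89.03 = £446.12.

£446.12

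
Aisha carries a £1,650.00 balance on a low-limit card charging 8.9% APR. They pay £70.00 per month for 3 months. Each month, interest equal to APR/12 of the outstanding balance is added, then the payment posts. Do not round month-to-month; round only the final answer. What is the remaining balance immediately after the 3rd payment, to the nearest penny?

Monthly rate r = 8.9%/12 = 0.741667% = 0.00741667.
Each month: B ← B·(1+r) − £70.00.
Month 1: interest £12.24; balance after payment £1,592.24.
Month 2: interest £11.81; balance after payment £1,534.05.
Month 3: interest £11.38; balance after payment £1,475.42.

£1,475.42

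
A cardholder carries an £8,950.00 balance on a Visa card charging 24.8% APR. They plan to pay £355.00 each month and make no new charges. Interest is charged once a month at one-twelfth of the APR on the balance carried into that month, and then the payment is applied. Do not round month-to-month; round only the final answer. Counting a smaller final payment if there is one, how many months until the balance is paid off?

Monthly rate r = 24.8%/12 = 2.06667% = 0.0206667.
Recurrence: B ← B·(1+r) − £355.00.
Month 1: interest £184.97; balance after payment £8,779.97.
Month 2: interest £181.45; balance after payment £8,606.42.
Closed form: n = −ln(1 − rB₀/P)/ln(1+r) = −ln(0.47897)/ln(1.02067) ≈ 35.986, so the balance reaches zero during payment 36.

36 months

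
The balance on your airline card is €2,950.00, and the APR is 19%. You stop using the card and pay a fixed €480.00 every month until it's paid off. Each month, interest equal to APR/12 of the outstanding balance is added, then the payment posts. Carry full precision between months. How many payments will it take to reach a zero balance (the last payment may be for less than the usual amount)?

7 months

Monthly rate r = 19%/12 = 1.58333% = 0.0158333.
Recurrence: B ← B·(1+r) − €480.00.
Month 1: interest €46.71; balance after payment €2,516.71.
Month 2: interest €39.85; balance after payment €2,076.56.
Closed form: n = −ln(1 − rB₀/P)/ln(1+r) = −ln(0.90269)/ln(1.01583) ≈ 6.517, so the balance reaches zero during payment 7.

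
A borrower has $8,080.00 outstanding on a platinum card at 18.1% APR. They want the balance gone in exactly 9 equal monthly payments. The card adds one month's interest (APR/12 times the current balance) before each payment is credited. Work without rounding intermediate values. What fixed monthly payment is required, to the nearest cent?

Monthly rate r = 18.1%/12 = 1.50833% = 0.0150833.
Level-payment amortization: P = B₀·r / (1 − (1+r)^(−n)) = 8080.00·0.0150833 / (1 − 1.01508^(−9)).
Denominator 1 − (1+r)^(−9) = 0.126053745.
P = 121.873 / 0.126053745 ≈ 966.84.

$966.84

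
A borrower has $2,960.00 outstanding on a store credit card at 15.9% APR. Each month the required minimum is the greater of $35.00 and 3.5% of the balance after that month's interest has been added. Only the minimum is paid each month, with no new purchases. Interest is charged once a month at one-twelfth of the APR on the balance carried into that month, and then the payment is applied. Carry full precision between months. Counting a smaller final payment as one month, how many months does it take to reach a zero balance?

85 months

Monthly rate r = 15.9%/12 = 1.325% = 0.01325.
While 3.5% of the post-interest balance exceeds $35.00, each month B ← (B·(1+r))·(1 − 0.035), i.e. B shrinks by the factor (1+r)·0.965 = 0.97779.
This holds for months 1–49. Entering month 50 the balance is $984.56; 3.5% of the post-interest balance is now below $35.00, so the flat $35.00 minimum applies from here.
From month 50 a fixed $35.00 at rate r clears $984.56 in 36 more payments. Total: 49 + 36 = 85 months.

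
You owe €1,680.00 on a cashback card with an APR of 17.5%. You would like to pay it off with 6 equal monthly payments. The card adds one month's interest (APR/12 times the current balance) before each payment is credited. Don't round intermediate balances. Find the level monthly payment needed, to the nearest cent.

Monthly rate r = 17.5%/12 = 1.45833% = 0.0145833.
Level-payment amortization: P = B₀·r / (1 − (1+r)^(−n)) = 1680.00·0.0145833 / (1 − 1.01458^(−6)).
Denominator 1 − (1+r)^(−6) = 0.0832020005.
P = 24.5 / 0.0832020005 ≈ 294.46.

€294.46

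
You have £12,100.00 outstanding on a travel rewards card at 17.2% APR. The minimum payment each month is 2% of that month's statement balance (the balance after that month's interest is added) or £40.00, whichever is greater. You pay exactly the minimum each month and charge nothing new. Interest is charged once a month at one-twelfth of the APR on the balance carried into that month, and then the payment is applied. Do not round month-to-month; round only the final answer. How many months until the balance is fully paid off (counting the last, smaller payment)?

390 months

Monthly rate r = 17.2%/12 = 1.43333% = 0.0143333.
While 2% of the post-interest balance exceeds £40.00, each month B ← (B·(1+r))·(1 − 0.02), i.e. B shrinks by the factor (1+r)·0.98 = 0.99405.
This holds for months 1–304. Entering month 305 the balance is £1,969.90; 2% of the post-interest balance is now below £40.00, so the flat £40.00 minimum applies from here.
From month 305 a fixed £40.00 at rate r clears £1,969.90 in 86 more payments. Total: 304 + 86 = 390 months.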